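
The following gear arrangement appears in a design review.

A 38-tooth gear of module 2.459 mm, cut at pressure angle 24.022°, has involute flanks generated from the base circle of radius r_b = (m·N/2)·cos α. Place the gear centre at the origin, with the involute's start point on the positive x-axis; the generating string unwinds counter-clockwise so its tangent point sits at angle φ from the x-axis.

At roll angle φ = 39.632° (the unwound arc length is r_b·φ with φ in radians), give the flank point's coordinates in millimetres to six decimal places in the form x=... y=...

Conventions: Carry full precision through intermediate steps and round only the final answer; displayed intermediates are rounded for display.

x=51.694411 y=4.486353

recognized (one wheel, involute flank): single-mesh tooth geometry, m = 2.459, N = 38
pitch radius r_p = m·N/2 = 2.459·38/2 = 46.721000
base radius r_b = r_p·cos α = 46.721000·cos 24.022° = 42.674457
roll angle φ = 39.632° = 0.69170889 rad
x = r_b·(cos φ + φ·sin φ) = 51.694411
y = r_b·(sin φ − φ·cos φ) = 4.486353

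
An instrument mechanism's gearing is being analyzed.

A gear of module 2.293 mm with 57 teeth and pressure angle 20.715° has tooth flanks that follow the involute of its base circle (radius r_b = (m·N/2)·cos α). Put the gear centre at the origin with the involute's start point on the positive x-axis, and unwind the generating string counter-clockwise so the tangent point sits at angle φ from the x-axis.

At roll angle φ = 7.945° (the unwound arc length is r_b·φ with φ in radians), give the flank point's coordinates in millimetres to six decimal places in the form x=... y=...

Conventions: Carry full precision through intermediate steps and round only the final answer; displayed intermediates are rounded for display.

x=61.710537 y=0.054223

topology: single-mesh involute geometry — m = 2.293, N = 57
pitch radius r_p = m·N/2 = 2.293·57/2 = 65.350500
base radius r_b = r_p·cos α = 65.350500·cos 20.715° = 61.125686
roll angle φ = 7.945° = 0.13866641 rad
x = r_b·(cos φ + φ·sin φ) = 61.710537
y = r_b·(sin φ − φ·cos φ) = 0.054223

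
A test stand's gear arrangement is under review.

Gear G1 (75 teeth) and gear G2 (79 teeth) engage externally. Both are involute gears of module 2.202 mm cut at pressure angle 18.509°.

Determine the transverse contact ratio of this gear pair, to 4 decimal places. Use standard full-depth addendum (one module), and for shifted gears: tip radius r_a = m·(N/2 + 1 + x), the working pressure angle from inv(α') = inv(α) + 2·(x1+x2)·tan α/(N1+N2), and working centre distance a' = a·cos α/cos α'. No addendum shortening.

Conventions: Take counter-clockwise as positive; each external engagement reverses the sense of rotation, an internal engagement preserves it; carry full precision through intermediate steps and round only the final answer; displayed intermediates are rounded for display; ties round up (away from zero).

recognized (one external pair, fixed centres): single-mesh tooth geometry, m = 2.202, N1 = 75, N2 = 79
base radii: r_b1 = 78.303709, r_b2 = 82.479907
tip radii: r_a1 = 84.777000, r_a2 = 89.181000
no profile shift: α' = α, a' = a
action lengths: √(r_a1²−r_b1²) = 32.491058, √(r_a2²−r_b2²) = 33.916304
base pitch p_b = π·m·cos α = 6.559956
CR = (32.491058 + 33.916304 − 169.554000·sin 18.50900°)/6.559956 = 1.917975
contact ratio ≈ 1.9180

1.9180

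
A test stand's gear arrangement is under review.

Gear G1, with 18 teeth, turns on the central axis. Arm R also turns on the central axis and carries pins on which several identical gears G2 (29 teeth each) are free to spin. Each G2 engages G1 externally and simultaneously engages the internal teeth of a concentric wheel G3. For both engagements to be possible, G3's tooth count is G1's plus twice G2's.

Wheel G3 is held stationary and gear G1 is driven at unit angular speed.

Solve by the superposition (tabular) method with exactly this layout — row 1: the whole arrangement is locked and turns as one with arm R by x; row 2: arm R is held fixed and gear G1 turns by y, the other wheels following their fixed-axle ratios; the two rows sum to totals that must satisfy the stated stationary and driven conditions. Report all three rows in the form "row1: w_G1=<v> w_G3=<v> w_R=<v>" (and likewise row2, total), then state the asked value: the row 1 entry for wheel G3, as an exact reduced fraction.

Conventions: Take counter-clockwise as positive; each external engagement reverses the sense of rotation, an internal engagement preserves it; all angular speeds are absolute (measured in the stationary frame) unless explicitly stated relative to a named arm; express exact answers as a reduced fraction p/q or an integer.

class = planetary set [G3 = 18+2·29 = 76; Willis about the carrier]
row 1 (train locked, turned with arm): all members turn x
row 2 — arm fixed, fixed-axis ratios: sun y, ring −(18/76)·y, arm 0
boundary: total ω_ring = x − (18/76)·y = 0 and total ω_sun = x + y = 1  ⇒  y = 38/47, x = 9/47
row 2 ring = −(18/76)·38/47 = -9/47
totals (row 1 + row 2): sun 9/47 + 38/47 = 1, ring 9/47 + (-9/47) = 0, arm 9/47 + 0 = 9/47
asked cell (row1, ring) = 9/47

row1: w_G1=9/47 w_G3=9/47 w_R=9/47
row2: w_G1=38/47 w_G3=-9/47 w_R=0
total: w_G1=1 w_G3=0 w_R=9/47
asked value: 9/47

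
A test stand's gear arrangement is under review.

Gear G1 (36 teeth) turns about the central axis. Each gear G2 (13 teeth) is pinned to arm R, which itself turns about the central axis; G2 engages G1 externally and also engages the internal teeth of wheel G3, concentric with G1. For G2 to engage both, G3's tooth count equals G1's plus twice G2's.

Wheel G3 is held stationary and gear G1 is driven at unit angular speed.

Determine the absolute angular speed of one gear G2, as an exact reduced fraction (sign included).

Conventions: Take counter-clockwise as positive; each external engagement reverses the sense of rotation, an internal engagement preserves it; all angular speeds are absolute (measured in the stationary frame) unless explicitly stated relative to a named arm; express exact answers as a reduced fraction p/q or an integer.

class = planetary set [G3 = 36+2·13 = 62; Willis about the carrier]
ring teeth: 36 + 2·13 = 62
36(ω_sun−ω_arm) = −62(ω_ring−ω_arm),  ω_ring = 0, ω_sun = 1
36(1−ω_arm) = −62(0−ω_arm)  ⇒  98·ω_arm = 36  ⇒  ω_arm = 18/49
sun–planet mesh: 36·(1−18/49) = −13·(ω_p−ω_arm)  ⇒  ω_p−ω_arm = -1116/637
ω_p = 18/49 − 1116/637 = -18/13
exact speed ratio = -18/13

-18/13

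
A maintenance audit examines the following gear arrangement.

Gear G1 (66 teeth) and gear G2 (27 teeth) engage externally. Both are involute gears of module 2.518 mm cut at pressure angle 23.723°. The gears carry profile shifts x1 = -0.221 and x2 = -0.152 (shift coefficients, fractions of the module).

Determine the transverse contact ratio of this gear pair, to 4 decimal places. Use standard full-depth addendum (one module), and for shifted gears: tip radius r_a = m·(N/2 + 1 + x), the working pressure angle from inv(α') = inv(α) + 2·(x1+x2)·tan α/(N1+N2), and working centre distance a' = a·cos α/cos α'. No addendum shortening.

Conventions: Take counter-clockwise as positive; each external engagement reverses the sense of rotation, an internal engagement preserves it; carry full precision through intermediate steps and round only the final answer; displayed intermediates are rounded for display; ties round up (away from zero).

1.6196

topology: single-mesh involute geometry — m = 2.518, 66T/27T pair
base radii: r_b1 = 76.072654, r_b2 = 31.120631
tip radii: r_a1 = 85.055522, r_a2 = 36.128264
inv(α') = inv(23.723°) + 2·(-0.221-0.152)·tan α/(66+27) = 0.02187868  ⇒  α' = 22.62090°
a' = a·cos α / cos α' = 117.0870·cos 23.723°/cos 22.62090° = 116.126932
action lengths: √(r_a1²−r_b1²) = 38.044620, √(r_a2²−r_b2²) = 18.350961
base pitch p_b = π·m·cos α = 7.242100
CR = (38.044620 + 18.350961 − 116.126932·sin 22.62090°)/7.242100 = 1.619619
contact ratio ≈ 1.6196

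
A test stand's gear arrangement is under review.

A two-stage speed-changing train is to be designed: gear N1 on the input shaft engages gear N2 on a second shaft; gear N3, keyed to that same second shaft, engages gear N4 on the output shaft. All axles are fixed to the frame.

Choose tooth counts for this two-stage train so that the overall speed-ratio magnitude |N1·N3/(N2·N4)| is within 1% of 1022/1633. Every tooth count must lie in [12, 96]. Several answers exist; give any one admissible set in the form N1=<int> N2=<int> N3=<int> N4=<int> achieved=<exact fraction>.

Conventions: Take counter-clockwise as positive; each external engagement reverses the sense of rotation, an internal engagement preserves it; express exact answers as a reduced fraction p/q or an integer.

N1=14 N2=23 N3=73 N4=71 achieved=1022/1633

topology: fixed-axis compound train — 2 stages, target 1022/1633
target = 1022/1633 in lowest terms: an exact hit needs N1·N3 = k·1022 and N2·N4 = k·1633 for one integer k, every count in [12, 96]; additionally prefer no 1:1 stage (N1 ≠ N2, N3 ≠ N4)
k = 1: N1·N3 = 1022 = 14·73, N2·N4 = 1633 = 23·71
achieved = 14·73/(23·71) = 1022/1633; |achieved − target| = 0 ≤ 511/81650 ✓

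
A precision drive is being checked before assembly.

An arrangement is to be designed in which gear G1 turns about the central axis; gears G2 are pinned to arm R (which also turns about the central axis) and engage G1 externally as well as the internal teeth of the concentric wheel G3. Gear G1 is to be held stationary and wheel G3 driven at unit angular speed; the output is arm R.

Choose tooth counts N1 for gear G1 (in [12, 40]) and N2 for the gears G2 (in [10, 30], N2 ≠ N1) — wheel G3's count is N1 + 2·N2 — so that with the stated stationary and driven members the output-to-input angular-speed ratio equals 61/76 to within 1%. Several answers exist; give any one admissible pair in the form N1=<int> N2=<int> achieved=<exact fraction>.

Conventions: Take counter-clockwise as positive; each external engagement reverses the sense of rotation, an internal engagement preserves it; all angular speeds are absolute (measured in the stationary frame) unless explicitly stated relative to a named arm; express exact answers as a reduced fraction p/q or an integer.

N1=15 N2=23 achieved=61/76

topology: planetary set — design target 61/76, arm = carrier (Willis)
Willis with ω_sun = 0: ω_arm/ω_ring = N3/(N1+N3); set equal to 61/76  ⇒  N3/N1 = (61/76)/(1 − 61/76) = 61/15
N3 = N1 + 2·N2  ⇒  N2/N1 = (N3/N1 − 1)/2 = (61/15 − 1)/2 = 23/15
smallest multiple with N1 ≥ 12 and N2 ≥ 10: k = 1  ⇒  N1 = 1·15 = 15, N2 = 1·23 = 23 (N1 ≤ 40, N2 ≤ 30, N2 ≠ N1 ✓), N3 = 15 + 2·23 = 61
check: N3/(N1+N3) with N1 = 15, N3 = 61 gives 61/76; |achieved − target| = 0 ≤ 61/7600 ✓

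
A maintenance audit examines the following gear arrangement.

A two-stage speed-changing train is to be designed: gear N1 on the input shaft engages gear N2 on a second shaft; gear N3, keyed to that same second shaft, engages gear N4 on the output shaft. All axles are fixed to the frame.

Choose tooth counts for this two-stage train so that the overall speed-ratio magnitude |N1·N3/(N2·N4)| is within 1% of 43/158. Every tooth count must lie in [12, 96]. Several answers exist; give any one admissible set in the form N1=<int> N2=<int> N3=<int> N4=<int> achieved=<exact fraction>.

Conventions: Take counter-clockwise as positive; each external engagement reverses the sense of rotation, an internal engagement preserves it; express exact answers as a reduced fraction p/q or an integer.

topology: fixed-axis compound train — 2 stages, target 43/158
target = 43/158 in lowest terms: an exact hit needs N1·N3 = k·43 and N2·N4 = k·158 for one integer k, every count in [12, 96]; additionally prefer no 1:1 stage (N1 ≠ N2, N3 ≠ N4)
k = 1…11: no 1:1-free in-range split of k·43 and k·158 into factor pairs; take k = 12
k = 12: N1·N3 = 516 = 12·43, N2·N4 = 1896 = 24·79
achieved = 12·43/(24·79) = 43/158; |achieved − target| = 0 ≤ 43/15800 ✓

N1=12 N2=24 N3=43 N4=79 achieved=43/158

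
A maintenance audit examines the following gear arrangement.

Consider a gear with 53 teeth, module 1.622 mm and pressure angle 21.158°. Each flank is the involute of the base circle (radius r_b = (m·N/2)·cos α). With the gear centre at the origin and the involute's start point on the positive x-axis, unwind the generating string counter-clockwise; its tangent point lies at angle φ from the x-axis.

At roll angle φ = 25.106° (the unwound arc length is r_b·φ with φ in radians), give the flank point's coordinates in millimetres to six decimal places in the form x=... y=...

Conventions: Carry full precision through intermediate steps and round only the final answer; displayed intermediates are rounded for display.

class = single-mesh tooth geometry [base-circle involute, m = 1.622, 53T]
pitch radius r_p = m·N/2 = 1.622·53/2 = 42.983000
base radius r_b = r_p·cos α = 42.983000·cos 21.158° = 40.085457
roll angle φ = 25.106° = 0.43818236 rad
x = r_b·(cos φ + φ·sin φ) = 43.750977
y = r_b·(sin φ − φ·cos φ) = 1.102729

x=43.750977 y=1.102729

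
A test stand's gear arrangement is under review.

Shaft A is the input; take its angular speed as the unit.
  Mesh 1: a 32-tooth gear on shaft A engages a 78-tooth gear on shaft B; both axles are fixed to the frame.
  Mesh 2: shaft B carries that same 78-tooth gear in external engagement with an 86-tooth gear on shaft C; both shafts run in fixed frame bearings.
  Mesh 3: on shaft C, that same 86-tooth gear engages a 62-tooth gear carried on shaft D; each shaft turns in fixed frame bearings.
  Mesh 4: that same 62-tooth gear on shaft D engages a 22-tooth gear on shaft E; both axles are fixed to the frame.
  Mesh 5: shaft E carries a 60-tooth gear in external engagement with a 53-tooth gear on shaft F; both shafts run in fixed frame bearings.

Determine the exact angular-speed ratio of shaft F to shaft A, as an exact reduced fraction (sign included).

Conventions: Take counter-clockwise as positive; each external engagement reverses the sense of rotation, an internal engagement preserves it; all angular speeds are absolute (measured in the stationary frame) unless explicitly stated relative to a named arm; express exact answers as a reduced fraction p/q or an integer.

class = fixed-axis compound train [5 meshes; 5 ratios multiply, 5 sense flips]
mesh 1 [32T→78T]: running ratio 16/39, sense −
mesh 2 [78T→86T]: running ratio 16/43, sense +
mesh 3 [86T→62T]: running ratio 16/31, sense −
mesh 4 [62T→22T]: running ratio 16/11, sense +
mesh 5 [60T→53T]: running ratio 960/583, sense −
ω_out/ω_in = -960/583

-960/583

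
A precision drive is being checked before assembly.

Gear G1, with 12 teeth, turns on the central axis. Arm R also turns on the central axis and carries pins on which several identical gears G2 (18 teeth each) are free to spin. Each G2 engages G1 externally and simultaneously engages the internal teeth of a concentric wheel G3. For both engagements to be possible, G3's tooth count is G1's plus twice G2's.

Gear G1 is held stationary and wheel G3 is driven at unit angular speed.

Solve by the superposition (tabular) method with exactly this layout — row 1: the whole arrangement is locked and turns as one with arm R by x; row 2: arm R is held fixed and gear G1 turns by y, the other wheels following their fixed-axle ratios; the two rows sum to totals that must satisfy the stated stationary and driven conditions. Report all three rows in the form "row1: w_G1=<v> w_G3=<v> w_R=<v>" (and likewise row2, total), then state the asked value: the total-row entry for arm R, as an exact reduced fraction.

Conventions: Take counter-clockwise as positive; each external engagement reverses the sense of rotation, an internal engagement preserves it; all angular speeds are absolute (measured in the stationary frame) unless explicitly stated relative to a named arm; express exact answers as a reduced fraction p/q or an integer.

topology: planetary set — G1 12T / G2 18T / G3 48T, arm = carrier (Willis)
row 1 — lock + rotate with arm: ω_sun = ω_ring = ω_arm = x
row 2: sun turns y, ring = −(12/48)·y, arm 0
boundary: total ω_sun = x + y = 0 and total ω_ring = x − (12/48)·y = 1  ⇒  y = -4/5, x = 4/5
row 2 ring = −(12/48)·(-4/5) = 1/5
totals (row 1 + row 2): sun 4/5 + (-4/5) = 0, ring 4/5 + 1/5 = 1, arm 4/5 + 0 = 4/5
asked cell (total, arm) = 4/5

row1: w_G1=4/5 w_G3=4/5 w_R=4/5
row2: w_G1=-4/5 w_G3=1/5 w_R=0
total: w_G1=0 w_G3=1 w_R=4/5
asked value: 4/5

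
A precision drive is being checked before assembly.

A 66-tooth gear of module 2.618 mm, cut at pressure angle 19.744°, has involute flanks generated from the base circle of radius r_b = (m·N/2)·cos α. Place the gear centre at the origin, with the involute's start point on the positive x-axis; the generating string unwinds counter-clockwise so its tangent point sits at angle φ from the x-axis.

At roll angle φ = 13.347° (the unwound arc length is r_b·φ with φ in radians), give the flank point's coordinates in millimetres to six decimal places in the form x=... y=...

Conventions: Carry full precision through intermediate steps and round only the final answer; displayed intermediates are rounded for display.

x=83.491467 y=0.340780

single-mesh involute tooth geometry (66T wheel at module 2.618)
pitch radius r_p = m·N/2 = 2.618·66/2 = 86.394000
base radius r_b = r_p·cos α = 86.394000·cos 19.744° = 81.315017
roll angle φ = 13.347° = 0.23294910 rad
x = r_b·(cos φ + φ·sin φ) = 83.491467
y = r_b·(sin φ − φ·cos φ) = 0.340780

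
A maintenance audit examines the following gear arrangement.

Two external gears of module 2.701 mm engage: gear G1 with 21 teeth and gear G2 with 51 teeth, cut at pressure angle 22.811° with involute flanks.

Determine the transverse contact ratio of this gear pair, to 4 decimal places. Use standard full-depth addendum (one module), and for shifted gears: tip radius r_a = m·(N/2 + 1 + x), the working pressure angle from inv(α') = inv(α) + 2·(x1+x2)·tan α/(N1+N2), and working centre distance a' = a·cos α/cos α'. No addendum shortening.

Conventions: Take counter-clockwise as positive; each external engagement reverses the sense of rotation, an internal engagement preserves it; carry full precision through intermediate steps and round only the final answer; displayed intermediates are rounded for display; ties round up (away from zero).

1.5506

recognized (one external pair, fixed centres): single-mesh tooth geometry, m = 2.701, N1 = 21, N2 = 51
base radii: r_b1 = 26.142389, r_b2 = 63.488660
tip radii: r_a1 = 31.061500, r_a2 = 71.576500
no profile shift: α' = α, a' = a
action lengths: √(r_a1²−r_b1²) = 16.774751, √(r_a2²−r_b2²) = 33.051254
base pitch p_b = π·m·cos α = 7.821785
CR = (16.774751 + 33.051254 − 97.236000·sin 22.81100°)/7.821785 = 1.550584
contact ratio ≈ 1.5506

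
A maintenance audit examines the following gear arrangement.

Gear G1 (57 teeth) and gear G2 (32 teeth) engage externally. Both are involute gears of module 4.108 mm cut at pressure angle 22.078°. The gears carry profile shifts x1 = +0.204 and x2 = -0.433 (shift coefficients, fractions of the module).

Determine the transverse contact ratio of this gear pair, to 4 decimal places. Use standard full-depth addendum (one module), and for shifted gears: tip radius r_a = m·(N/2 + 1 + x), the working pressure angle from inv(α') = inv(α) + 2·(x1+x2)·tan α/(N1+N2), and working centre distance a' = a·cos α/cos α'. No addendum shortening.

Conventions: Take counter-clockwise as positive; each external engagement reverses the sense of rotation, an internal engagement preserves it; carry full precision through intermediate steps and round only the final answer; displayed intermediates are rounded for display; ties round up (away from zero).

1.6797

recognized (one external pair, fixed centres): single-mesh tooth geometry, m = 4.108, N1 = 57, N2 = 32
base radii: r_b1 = 108.493024, r_b2 = 60.908364
tip radii: r_a1 = 122.024032, r_a2 = 68.057236
inv(α') = inv(22.078°) + 2·(+0.204-0.433)·tan α/(57+32) = 0.01818959  ⇒  α' = 21.32297°
a' = a·cos α / cos α' = 182.8060·cos 22.078°/cos 21.32297° = 181.849821
action lengths: √(r_a1²−r_b1²) = 55.849155, √(r_a2²−r_b2²) = 30.363770
base pitch p_b = π·m·cos α = 11.959329
CR = (55.849155 + 30.363770 − 181.849821·sin 21.32297°)/11.959329 = 1.679679
contact ratio ≈ 1.6797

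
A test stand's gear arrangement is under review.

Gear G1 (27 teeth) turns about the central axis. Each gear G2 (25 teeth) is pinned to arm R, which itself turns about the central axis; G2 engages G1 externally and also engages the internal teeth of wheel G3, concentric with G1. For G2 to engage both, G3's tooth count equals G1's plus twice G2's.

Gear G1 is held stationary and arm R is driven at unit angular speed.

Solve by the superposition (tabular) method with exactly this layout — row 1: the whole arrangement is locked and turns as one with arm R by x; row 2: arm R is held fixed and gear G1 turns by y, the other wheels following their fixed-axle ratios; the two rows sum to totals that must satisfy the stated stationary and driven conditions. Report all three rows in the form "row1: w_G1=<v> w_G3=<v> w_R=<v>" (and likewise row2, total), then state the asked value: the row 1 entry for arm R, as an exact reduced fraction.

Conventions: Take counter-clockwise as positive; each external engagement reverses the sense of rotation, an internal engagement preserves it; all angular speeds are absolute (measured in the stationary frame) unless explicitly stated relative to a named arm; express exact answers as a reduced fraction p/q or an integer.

planetary set (27T centre, 25T on arm, 77T internal) — Willis relation
superposition row 1 [locked train]: every member turns x
row 2 — arm fixed, fixed-axis ratios: sun y, ring −(27/77)·y, arm 0
boundary: total ω_sun = x + y = 0 and total ω_arm = x = 1  ⇒  y = -1, x = 1
row 2 ring = −(27/77)·(-1) = 27/77
totals (row 1 + row 2): sun 1 + (-1) = 0, ring 1 + 27/77 = 104/77, arm 1 + 0 = 1
asked cell (row1, arm) = 1

row1: w_G1=1 w_G3=1 w_R=1
row2: w_G1=-1 w_G3=27/77 w_R=0
total: w_G1=0 w_G3=104/77 w_R=1
asked value: 1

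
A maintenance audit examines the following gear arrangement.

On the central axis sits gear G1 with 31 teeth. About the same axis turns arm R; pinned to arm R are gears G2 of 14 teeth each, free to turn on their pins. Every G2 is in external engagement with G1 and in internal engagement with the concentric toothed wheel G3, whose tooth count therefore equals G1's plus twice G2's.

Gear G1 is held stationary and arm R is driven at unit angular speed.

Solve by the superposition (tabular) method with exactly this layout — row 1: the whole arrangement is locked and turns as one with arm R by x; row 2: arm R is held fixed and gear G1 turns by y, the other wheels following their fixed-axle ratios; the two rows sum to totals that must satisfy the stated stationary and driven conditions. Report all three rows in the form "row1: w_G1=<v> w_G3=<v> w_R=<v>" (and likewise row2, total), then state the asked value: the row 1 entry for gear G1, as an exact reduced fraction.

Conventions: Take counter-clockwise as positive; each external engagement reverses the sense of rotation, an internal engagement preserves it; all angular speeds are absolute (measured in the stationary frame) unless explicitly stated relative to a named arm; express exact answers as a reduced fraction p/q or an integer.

planetary set (31T centre, 14T on arm, 59T internal) — Willis relation
row 1 (train locked, turned with arm): all members turn x
row 2: sun turns y, ring = −(31/59)·y, arm 0
boundary: total ω_sun = x + y = 0 and total ω_arm = x = 1  ⇒  y = -1, x = 1
row 2 ring = −(31/59)·(-1) = 31/59
totals (row 1 + row 2): sun 1 + (-1) = 0, ring 1 + 31/59 = 90/59, arm 1 + 0 = 1
asked cell (row1, sun) = 1

row1: w_G1=1 w_G3=1 w_R=1
row2: w_G1=-1 w_G3=31/59 w_R=0
total: w_G1=0 w_G3=90/59 w_R=1
asked value: 1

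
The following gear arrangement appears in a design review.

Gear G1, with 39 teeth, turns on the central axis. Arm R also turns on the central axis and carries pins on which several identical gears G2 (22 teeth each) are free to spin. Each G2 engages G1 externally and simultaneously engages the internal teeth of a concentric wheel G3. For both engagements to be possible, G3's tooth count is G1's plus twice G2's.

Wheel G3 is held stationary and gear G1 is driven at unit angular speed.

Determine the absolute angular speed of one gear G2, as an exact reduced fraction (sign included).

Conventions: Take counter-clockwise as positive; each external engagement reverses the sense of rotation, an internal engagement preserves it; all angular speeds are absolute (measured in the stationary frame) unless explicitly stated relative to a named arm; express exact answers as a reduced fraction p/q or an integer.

-39/44

class = planetary set [G3 = 39+2·22 = 83; Willis about the carrier]
ring teeth: 39 + 2·22 = 83
39(ω_sun−ω_arm) = −83(ω_ring−ω_arm),  ω_ring = 0, ω_sun = 1
39(1−ω_arm) = −83(0−ω_arm)  ⇒  122·ω_arm = 39  ⇒  ω_arm = 39/122
sun–planet mesh: 39·(1−39/122) = −22·(ω_p−ω_arm)  ⇒  ω_p−ω_arm = -3237/2684
ω_p = 39/122 − 3237/2684 = -39/44
exact speed ratio = -39/44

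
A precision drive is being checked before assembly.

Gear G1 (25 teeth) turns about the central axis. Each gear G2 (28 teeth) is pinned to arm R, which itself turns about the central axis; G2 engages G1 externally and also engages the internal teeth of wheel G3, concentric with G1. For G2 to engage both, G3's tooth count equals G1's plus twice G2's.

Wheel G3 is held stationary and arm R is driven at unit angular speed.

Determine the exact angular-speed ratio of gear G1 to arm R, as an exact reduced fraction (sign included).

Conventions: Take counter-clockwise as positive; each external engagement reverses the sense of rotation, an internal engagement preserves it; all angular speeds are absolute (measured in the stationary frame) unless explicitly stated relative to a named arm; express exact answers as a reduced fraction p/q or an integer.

106/25

class = planetary set [G3 = 25+2·28 = 81; Willis about the carrier]
ring teeth: 25 + 2·28 = 81
25(ω_sun−ω_arm) = −81(ω_ring−ω_arm),  ω_ring = 0, ω_arm = 1
ω_sun = 1 − (81/25)(0−1) = 106/25
ω_out/ω_in = 106/25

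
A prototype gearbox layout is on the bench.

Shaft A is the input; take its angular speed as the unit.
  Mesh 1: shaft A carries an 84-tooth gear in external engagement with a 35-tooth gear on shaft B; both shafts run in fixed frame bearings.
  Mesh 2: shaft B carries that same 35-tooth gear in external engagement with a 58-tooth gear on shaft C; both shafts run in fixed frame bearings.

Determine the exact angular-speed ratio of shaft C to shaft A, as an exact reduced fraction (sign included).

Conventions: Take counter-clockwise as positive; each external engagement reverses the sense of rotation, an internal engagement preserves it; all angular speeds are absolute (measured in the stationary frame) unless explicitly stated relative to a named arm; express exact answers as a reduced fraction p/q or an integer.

class = fixed-axis compound train [2 meshes; 2 ratios multiply, 2 sense flips]
mesh 1 [84T→35T]: running ratio 12/5, sense −
mesh 2 [35T→58T]: running ratio 42/29, sense +
ω_out/ω_in = 42/29

42/29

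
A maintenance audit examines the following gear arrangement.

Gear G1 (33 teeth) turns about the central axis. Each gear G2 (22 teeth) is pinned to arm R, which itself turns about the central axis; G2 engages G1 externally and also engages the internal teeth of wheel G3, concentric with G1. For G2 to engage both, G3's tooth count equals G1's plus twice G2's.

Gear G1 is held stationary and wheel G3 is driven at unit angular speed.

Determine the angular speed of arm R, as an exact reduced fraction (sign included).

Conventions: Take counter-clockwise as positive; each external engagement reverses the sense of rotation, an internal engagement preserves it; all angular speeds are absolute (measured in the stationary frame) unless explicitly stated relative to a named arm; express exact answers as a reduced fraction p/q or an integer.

topology: planetary set — G1 33T / G2 22T / G3 77T, arm = carrier (Willis)
ring teeth: 33 + 2·22 = 77
33(ω_sun−ω_arm) = −77(ω_ring−ω_arm),  ω_sun = 0, ω_ring = 1
33(0−ω_arm) = −77(1−ω_arm)  ⇒  110·ω_arm = 77  ⇒  ω_arm = 7/10
exact speed ratio = 7/10

7/10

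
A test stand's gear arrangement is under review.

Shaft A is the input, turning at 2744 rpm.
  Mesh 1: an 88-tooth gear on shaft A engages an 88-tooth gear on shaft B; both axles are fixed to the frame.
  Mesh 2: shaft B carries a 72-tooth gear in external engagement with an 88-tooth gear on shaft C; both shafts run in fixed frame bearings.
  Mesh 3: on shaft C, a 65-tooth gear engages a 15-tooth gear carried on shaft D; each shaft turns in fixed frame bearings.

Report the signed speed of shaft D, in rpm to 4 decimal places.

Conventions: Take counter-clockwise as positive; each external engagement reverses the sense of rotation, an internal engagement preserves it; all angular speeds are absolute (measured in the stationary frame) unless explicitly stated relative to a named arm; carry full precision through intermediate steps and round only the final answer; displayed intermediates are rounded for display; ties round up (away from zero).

class = fixed-axis compound train [3 meshes; 3 ratios multiply, 3 sense flips]
mesh 1 [88T→88T]: ω = 2744.0000×88/88 = 2744.0000 rpm, sense flips to −
mesh 2 [72T→88T]: ω = 2744.0000×72/88 = 2245.0909 rpm, sense flips to +
mesh 3 [65T→15T]: ω = 2245.0909×65/15 = 9728.7273 rpm, sense flips to −
signed output speed = -9728.7273 rpm

-9728.7273 rpm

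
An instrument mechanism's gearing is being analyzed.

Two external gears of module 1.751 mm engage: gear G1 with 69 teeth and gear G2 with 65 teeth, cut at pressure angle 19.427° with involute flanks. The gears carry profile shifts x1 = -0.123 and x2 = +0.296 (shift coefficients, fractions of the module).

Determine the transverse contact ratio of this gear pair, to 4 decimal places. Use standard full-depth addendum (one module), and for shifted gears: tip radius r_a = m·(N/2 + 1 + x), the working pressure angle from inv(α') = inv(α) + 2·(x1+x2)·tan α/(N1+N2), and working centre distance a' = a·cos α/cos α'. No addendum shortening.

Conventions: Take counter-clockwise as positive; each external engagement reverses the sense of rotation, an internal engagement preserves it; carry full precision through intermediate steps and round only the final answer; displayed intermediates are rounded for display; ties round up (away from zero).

1.8011

class = single-mesh tooth geometry [involute pair 69T × 65T, m = 1.751]
base radii: r_b1 = 56.970147, r_b2 = 53.667530
tip radii: r_a1 = 61.945127, r_a2 = 59.176796
inv(α') = inv(19.427°) + 2·(-0.123+0.296)·tan α/(69+65) = 0.01453091  ⇒  α' = 19.83703°
a' = a·cos α / cos α' = 117.3170·cos 19.427°/cos 19.83703° = 117.616870
action lengths: √(r_a1²−r_b1²) = 24.322851, √(r_a2²−r_b2²) = 24.933701
base pitch p_b = π·m·cos α = 5.187739
CR = (24.322851 + 24.933701 − 117.616870·sin 19.83703°)/5.187739 = 1.801120
contact ratio ≈ 1.8011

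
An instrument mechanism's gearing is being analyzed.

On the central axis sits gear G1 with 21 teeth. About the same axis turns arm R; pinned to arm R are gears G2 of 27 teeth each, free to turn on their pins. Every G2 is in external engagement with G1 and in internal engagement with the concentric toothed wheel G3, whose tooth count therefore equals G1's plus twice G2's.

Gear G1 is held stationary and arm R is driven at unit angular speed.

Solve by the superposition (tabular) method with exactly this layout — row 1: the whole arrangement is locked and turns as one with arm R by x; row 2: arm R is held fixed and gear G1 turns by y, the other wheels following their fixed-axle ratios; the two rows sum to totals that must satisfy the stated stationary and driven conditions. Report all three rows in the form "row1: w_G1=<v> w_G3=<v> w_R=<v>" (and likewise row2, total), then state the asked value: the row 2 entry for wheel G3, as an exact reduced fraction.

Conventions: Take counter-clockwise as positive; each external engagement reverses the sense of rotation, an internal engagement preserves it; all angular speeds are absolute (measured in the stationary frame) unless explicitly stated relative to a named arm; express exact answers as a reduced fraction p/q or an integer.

row1: w_G1=1 w_G3=1 w_R=1
row2: w_G1=-1 w_G3=7/25 w_R=0
total: w_G1=0 w_G3=32/25 w_R=1
asked value: 7/25

planetary set (21T centre, 27T on arm, 75T internal) — Willis relation
row 1 — lock + rotate with arm: ω_sun = ω_ring = ω_arm = x
row 2 — arm fixed, fixed-axis ratios: sun y, ring −(21/75)·y, arm 0
boundary: total ω_sun = x + y = 0 and total ω_arm = x = 1  ⇒  y = -1, x = 1
row 2 ring = −(21/75)·(-1) = 7/25
totals (row 1 + row 2): sun 1 + (-1) = 0, ring 1 + 7/25 = 32/25, arm 1 + 0 = 1
asked cell (row2, ring) = 7/25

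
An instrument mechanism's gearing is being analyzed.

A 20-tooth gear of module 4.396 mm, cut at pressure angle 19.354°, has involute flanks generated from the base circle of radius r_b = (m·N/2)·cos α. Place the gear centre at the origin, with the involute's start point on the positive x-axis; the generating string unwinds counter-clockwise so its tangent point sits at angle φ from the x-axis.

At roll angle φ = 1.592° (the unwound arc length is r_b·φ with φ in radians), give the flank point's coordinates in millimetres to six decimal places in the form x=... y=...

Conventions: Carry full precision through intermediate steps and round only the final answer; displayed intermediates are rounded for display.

topology: single-mesh involute geometry — m = 4.396, N = 20
pitch radius r_p = m·N/2 = 4.396·20/2 = 43.960000
base radius r_b = r_p·cos α = 43.960000·cos 19.354° = 41.475778
roll angle φ = 1.592° = 0.02778564 rad
x = r_b·(cos φ + φ·sin φ) = 41.491785
y = r_b·(sin φ − φ·cos φ) = 0.000297

x=41.491785 y=0.000297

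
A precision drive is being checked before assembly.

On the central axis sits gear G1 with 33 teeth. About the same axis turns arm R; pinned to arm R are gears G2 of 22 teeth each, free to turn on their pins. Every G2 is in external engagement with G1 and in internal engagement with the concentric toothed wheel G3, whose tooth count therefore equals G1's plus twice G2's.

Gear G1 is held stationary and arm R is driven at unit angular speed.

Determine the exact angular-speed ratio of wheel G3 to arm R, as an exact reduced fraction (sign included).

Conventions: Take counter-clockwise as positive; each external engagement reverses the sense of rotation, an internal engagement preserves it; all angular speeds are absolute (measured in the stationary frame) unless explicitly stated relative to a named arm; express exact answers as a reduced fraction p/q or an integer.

topology: planetary set — G1 33T / G2 22T / G3 77T, arm = carrier (Willis)
ring teeth: 33 + 2·22 = 77
33(ω_sun−ω_arm) = −77(ω_ring−ω_arm),  ω_sun = 0, ω_arm = 1
ω_ring = 1 − (33/77)(0−1) = 10/7
ω_out/ω_in = 10/7

10/7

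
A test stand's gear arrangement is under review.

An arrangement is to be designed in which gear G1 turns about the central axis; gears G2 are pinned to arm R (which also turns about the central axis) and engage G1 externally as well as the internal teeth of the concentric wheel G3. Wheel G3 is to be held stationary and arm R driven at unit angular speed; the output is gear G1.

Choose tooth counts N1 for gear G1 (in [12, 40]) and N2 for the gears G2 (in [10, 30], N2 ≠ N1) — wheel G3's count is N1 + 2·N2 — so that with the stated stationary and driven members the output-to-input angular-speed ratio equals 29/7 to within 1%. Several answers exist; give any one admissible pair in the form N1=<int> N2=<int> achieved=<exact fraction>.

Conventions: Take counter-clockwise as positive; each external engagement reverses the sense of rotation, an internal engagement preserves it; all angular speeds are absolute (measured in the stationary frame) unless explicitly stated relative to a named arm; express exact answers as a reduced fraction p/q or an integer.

design class (target 29/7): planetary set
Willis with ω_ring = 0: ω_sun/ω_arm = (N1+N3)/N1; set equal to 29/7  ⇒  N3/N1 = 29/7 − 1 = 22/7
N3 = N1 + 2·N2  ⇒  N2/N1 = (N3/N1 − 1)/2 = (22/7 − 1)/2 = 15/14
smallest multiple with N1 ≥ 12 and N2 ≥ 10: k = 1  ⇒  N1 = 1·14 = 14, N2 = 1·15 = 15 (N1 ≤ 40, N2 ≤ 30, N2 ≠ N1 ✓), N3 = 14 + 2·15 = 44
check: (N1+N3)/N1 with N1 = 14, N3 = 44 gives 29/7; |achieved − target| = 0 ≤ 29/700 ✓

N1=14 N2=15 achieved=29/7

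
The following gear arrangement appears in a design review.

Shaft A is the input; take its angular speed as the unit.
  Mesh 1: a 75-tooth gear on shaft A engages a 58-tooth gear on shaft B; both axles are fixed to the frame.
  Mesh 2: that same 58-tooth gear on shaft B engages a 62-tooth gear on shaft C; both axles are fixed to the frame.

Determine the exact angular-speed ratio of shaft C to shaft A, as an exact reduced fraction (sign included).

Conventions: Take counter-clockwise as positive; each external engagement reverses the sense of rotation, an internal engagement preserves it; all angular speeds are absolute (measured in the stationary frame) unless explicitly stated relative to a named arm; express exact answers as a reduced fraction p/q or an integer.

75/62

class = fixed-axis compound train [2 meshes; 2 ratios multiply, 2 sense flips]
mesh 1 [75T→58T]: running ratio 75/58, sense −
mesh 2 [58T→62T]: running ratio 75/62, sense +
ω_out/ω_in = 75/62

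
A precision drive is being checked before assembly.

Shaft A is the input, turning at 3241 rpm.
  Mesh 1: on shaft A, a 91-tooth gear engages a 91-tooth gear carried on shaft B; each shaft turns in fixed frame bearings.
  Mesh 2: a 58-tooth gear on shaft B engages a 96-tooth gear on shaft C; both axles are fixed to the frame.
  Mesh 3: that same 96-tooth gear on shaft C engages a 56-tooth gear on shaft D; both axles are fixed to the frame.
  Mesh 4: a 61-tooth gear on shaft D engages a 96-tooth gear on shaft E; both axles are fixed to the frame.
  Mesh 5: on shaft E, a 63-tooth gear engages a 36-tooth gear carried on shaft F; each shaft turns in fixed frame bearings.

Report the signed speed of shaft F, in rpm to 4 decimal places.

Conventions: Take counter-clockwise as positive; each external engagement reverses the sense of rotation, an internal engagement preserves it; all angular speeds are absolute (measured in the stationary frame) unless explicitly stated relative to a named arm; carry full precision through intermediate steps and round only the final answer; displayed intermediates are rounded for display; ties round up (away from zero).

topology: fixed-axis compound train — 5 meshes, A→F
mesh 1 [91T→91T]: ω = 3241.0000×91/91 = 3241.0000 rpm, sense flips to −
mesh 2 [58T→96T]: ω = 3241.0000×58/96 = 1958.1042 rpm, sense flips to +
mesh 3 [96T→56T]: ω = 1958.1042×96/56 = 3356.7500 rpm, sense flips to −
mesh 4 [61T→96T]: ω = 3356.7500×61/96 = 2132.9349 rpm, sense flips to +
mesh 5 [63T→36T]: ω = 2132.9349×63/36 = 3732.6361 rpm, sense flips to −
signed output speed = -3732.6361 rpm

-3732.6361 rpm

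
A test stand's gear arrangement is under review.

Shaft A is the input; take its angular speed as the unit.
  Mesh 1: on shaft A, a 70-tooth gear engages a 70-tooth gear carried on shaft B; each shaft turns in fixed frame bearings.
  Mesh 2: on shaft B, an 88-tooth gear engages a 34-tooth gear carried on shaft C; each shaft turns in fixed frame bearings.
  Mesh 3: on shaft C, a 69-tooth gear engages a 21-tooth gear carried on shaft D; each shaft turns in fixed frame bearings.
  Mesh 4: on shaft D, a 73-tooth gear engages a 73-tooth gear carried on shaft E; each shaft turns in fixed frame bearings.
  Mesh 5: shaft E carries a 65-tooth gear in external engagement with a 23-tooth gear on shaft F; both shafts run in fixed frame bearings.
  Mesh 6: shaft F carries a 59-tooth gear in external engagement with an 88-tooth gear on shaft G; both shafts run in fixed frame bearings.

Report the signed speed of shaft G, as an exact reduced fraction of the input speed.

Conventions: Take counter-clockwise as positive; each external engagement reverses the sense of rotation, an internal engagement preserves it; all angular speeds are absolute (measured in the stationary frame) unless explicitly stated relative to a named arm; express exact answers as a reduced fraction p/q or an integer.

3835/238

6-mesh fixed-axis compound train (all bearings frame-fixed)
mesh 1 [70T→70T]: |ω|/ω_in = 1×70/70 = 1, sense flips to −
mesh 2 [88T→34T]: |ω|/ω_in = 1×88/34 = 44/17, sense flips to +
mesh 3 [69T→21T]: |ω|/ω_in = (44/17)×69/21 = 1012/119, sense flips to −
mesh 4 [73T→73T]: |ω|/ω_in = (1012/119)×73/73 = 1012/119, sense flips to +
mesh 5 [65T→23T]: |ω|/ω_in = (1012/119)×65/23 = 2860/119, sense flips to −
mesh 6 [59T→88T]: |ω|/ω_in = (2860/119)×59/88 = 3835/238, sense flips to +
signed output speed (× input speed) = 3835/238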